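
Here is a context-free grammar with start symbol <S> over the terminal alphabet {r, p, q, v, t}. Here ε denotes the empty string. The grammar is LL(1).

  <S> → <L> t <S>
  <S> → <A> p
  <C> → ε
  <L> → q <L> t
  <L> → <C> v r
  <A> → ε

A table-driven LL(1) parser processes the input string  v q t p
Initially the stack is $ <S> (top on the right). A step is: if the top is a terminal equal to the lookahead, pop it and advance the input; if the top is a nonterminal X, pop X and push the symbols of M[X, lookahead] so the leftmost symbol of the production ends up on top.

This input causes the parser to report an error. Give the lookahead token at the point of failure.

q

step 1: stack=$ <S>  input=v q t p $  — expand <S> → <L> t <S>
step 2: stack=$ <S> t <L>  input=v q t p $  — expand <L> → <C> v r
step 3: stack=$ <S> t r v <C>  input=v q t p $  — expand <C> → ε
step 4: stack=$ <S> t r v  input=v q t p $  — match v
step 5: stack=$ <S> t r  input=q t p $  — error: top is terminal r but lookahead is q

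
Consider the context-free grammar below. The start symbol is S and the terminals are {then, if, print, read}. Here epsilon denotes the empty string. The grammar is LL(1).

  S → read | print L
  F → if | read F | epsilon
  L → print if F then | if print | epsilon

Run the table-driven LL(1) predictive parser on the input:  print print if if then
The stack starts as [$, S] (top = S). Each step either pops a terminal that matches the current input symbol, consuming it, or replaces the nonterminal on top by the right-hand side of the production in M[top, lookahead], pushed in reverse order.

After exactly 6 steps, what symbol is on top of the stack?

     Stack              Input                     Action
  1  $ S                print print if if then $  expand S → print L
  2  $ L print          print print if if then $  match print
  3  $ L                print if if then $        expand L → print if F then
  4  $ then F if print  print if if then $        match print
  5  $ then F if        if if then $              match if
  6  $ then F           if then $                 expand F → if
Stack after step 6: $ then if (top = if).

if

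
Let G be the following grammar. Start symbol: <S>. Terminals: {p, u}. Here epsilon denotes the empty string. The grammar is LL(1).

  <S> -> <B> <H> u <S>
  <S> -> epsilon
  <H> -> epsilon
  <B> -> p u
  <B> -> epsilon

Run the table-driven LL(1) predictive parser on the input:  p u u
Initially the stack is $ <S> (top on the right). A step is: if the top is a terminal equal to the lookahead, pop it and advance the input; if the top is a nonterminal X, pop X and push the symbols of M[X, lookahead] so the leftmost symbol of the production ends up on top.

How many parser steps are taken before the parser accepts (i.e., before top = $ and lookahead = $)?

7

step 1: stack=$ <S>  input=p u u $  — expand <S> -> <B> <H> u <S>
step 2: stack=$ <S> u <H> <B>  input=p u u $  — expand <B> -> p u
step 3: stack=$ <S> u <H> u p  input=p u u $  — match p
step 4: stack=$ <S> u <H> u  input=u u $  — match u
step 5: stack=$ <S> u <H>  input=u $  — expand <H> -> epsilon
step 6: stack=$ <S> u  input=u $  — match u
step 7: stack=$ <S>  input=$  — expand <S> -> epsilon
Accept reached after 7 steps.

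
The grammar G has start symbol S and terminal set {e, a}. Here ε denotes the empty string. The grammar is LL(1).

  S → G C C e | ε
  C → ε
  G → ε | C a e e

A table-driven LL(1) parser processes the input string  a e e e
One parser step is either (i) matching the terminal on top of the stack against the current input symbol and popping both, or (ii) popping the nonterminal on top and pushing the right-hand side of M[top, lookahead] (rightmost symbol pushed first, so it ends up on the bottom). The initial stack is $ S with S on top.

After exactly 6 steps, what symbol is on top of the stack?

C

     Stack            Input      Action
  1  $ S              a e e e $  expand S → G C C e
  2  $ e C C G        a e e e $  expand G → C a e e
  3  $ e C C e e a C  a e e e $  expand C → ε
  4  $ e C C e e a    a e e e $  match a
  5  $ e C C e e      e e e $    match e
  6  $ e C C e        e e $      match e
Stack after step 6: $ e C C (top = C).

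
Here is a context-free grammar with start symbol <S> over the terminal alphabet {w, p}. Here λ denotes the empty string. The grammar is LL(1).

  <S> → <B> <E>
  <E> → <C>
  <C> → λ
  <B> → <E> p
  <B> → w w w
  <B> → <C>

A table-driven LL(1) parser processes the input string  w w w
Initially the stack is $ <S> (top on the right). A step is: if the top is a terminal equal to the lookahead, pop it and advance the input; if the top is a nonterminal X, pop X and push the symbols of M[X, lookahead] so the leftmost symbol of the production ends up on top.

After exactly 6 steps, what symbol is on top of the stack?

<C>

step 1: stack=$ <S>  input=w w w $  — expand <S> → <B> <E>
step 2: stack=$ <E> <B>  input=w w w $  — expand <B> → w w w
step 3: stack=$ <E> w w w  input=w w w $  — match w
step 4: stack=$ <E> w w  input=w w $  — match w
step 5: stack=$ <E> w  input=w $  — match w
step 6: stack=$ <E>  input=$  — expand <E> → <C>
Stack after step 6: $ <C> (top = <C>).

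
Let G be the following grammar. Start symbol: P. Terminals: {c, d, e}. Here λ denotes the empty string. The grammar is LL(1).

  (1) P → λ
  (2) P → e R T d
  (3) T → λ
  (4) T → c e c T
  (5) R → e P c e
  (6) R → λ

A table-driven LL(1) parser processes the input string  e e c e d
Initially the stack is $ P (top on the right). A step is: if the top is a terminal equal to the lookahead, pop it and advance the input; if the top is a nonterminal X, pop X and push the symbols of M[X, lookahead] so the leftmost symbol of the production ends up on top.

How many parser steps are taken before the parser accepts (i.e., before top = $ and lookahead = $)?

step 1: stack=$ P  input=e e c e d $  — expand P → e R T d
step 2: stack=$ d T R e  input=e e c e d $  — match e
step 3: stack=$ d T R  input=e c e d $  — expand R → e P c e
step 4: stack=$ d T e c P e  input=e c e d $  — match e
step 5: stack=$ d T e c P  input=c e d $  — expand P → λ
step 6: stack=$ d T e c  input=c e d $  — match c
step 7: stack=$ d T e  input=e d $  — match e
step 8: stack=$ d T  input=d $  — expand T → λ
step 9: stack=$ d  input=d $  — match d
Accept reached after 9 steps.

9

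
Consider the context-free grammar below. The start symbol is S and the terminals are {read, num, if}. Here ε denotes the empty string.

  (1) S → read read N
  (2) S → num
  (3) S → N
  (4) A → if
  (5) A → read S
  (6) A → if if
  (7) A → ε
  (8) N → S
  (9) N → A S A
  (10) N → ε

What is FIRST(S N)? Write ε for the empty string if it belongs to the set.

FIRST(A): from A→if we get {if}; from A→read S we get {read}; from A→if if we get {if}; from A→ε we get {ε}. So FIRST(A) = {ε, if, read}.
FIRST(S): from S→read read N we get {read}; from S→num we get {num}; from S→N we get {ε, if, num, read}. So FIRST(S) = {ε, if, num, read}.
FIRST(N): from N→S we get {ε, if, num, read}; from N→A S A we get {ε, if, num, read}; from N→ε we get {ε}. So FIRST(N) = {ε, if, num, read}.
FIRST(S N): take FIRST of each symbol in turn, carrying on past any symbol whose FIRST contains ε; result {ε, if, num, read}.

{ε, if, num, read}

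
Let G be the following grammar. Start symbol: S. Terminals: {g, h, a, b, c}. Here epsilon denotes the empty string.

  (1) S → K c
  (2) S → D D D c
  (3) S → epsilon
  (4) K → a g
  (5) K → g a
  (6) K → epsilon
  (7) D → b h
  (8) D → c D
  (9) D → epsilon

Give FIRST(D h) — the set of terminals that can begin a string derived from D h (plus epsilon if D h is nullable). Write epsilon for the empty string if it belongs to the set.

FIRST(K) = {epsilon, a, g}
FIRST(D) = {epsilon, b, c}
FIRST(S) = {epsilon, a, b, c, g}  (via K c, D D D c)
FIRST(D h): take FIRST of each symbol in turn, carrying on past any symbol whose FIRST contains epsilon; result {b, c, h}.

{b, c, h}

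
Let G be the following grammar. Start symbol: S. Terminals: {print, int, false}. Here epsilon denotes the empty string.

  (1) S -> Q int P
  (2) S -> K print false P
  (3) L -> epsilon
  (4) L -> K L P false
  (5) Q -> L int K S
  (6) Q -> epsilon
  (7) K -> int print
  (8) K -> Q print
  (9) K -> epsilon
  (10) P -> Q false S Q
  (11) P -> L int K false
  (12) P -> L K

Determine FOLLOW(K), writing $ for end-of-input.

FIRST(S): from S->Q int P we get {false, int, print}; from S->K print false P we get {false, int, print}. So FIRST(S) = {false, int, print}.
FIRST(L): from L->epsilon we get {epsilon}; from L->K L P false we get {false, int, print}. So FIRST(L) = {epsilon, false, int, print}.
FIRST(Q): from Q->L int K S we get {false, int, print}; from Q->epsilon we get {epsilon}. So FIRST(Q) = {epsilon, false, int, print}.
FIRST(K): from K->int print we get {int}; from K->Q print we get {false, int, print}; from K->epsilon we get {epsilon}. So FIRST(K) = {epsilon, false, int, print}.
FIRST(P): from P->Q false S Q we get {false, int, print}; from P->L int K false we get {false, int, print}; from P->L K we get {epsilon, false, int, print}. So FIRST(P) = {epsilon, false, int, print}.
FOLLOW(S) includes $ since S is the start symbol.
FOLLOW(S): in Q->L int K S, the suffix after S is empty, so FOLLOW(S) ⊇ FOLLOW(Q) = {$, false, int, print}; in P->Q false S Q, S is followed by Q with FIRST {epsilon, false, int, print}; in P->Q false S Q, the suffix after S is nullable, so FOLLOW(S) ⊇ FOLLOW(P) = {$, false, int, print}. Thus FOLLOW(S) = {$, false, int, print}.
FOLLOW(P): in S->Q int P, the suffix after P is empty, so FOLLOW(P) ⊇ FOLLOW(S) = {$, false, int, print}; in S->K print false P, the suffix after P is empty, so FOLLOW(P) ⊇ FOLLOW(S) = {$, false, int, print}; in L->K L P false, P is followed by false with FIRST {false}. Thus FOLLOW(P) = {$, false, int, print}.
FOLLOW(L): in L->K L P false, L is followed by P false with FIRST {false, int, print}; in Q->L int K S, L is followed by int K S with FIRST {int}; in P->L int K false, L is followed by int K false with FIRST {int}; in P->L K, L is followed by K with FIRST {epsilon, false, int, print}; in P->L K, the suffix after L is nullable, so FOLLOW(L) ⊇ FOLLOW(P) = {$, false, int, print}. Thus FOLLOW(L) = {$, false, int, print}.
FOLLOW(Q): in S->Q int P, Q is followed by int P with FIRST {int}; in K->Q print, Q is followed by print with FIRST {print}; in P->Q false S Q (occurrence 1), Q is followed by false S Q with FIRST {false}; in P->Q false S Q (occurrence 2), the suffix after Q is empty, so FOLLOW(Q) ⊇ FOLLOW(P) = {$, false, int, print}. Thus FOLLOW(Q) = {$, false, int, print}.
FOLLOW(K): in S->K print false P, K is followed by print false P with FIRST {print}; in L->K L P false, K is followed by L P false with FIRST {false, int, print}; in Q->L int K S, K is followed by S with FIRST {false, int, print}; in P->L int K false, K is followed by false with FIRST {false}; in P->L K, the suffix after K is empty, so FOLLOW(K) ⊇ FOLLOW(P) = {$, false, int, print}. Thus FOLLOW(K) = {$, false, int, print}.

{$, false, int, print}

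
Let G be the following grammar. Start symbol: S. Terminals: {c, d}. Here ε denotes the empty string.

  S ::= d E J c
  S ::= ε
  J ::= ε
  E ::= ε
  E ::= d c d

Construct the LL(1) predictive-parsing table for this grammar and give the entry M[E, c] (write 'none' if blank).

E ::= ε

FIRST(S): from S::=d E J c we get {d}; from S::=ε we get {ε}. So FIRST(S) = {ε, d}.
FIRST(J): from J::=ε we get {ε}. So FIRST(J) = {ε}.
FIRST(E): from E::=ε we get {ε}; from E::=d c d we get {d}. So FIRST(E) = {ε, d}.
FOLLOW(S) includes $ since S is the start symbol.
FOLLOW(E): in S::=d E J c, E is followed by J c with FIRST {c}. Thus FOLLOW(E) = {c}.
For E ::= ε: FIRST(ε) = {ε}, so it goes in M[E, t] for t ∈ {}; since ε ∈ FIRST, also for every t ∈ FOLLOW(E) = {c}.
For E ::= d c d: FIRST(d c d) = {d}, so it goes in M[E, t] for t ∈ {d}.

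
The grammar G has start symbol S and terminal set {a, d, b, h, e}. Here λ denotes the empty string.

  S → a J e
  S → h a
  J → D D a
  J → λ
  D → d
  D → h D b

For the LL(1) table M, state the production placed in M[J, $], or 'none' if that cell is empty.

none

FIRST(S): from S→a J e we get {a}; from S→h a we get {h}. So FIRST(S) = {a, h}.
FIRST(D): from D→d we get {d}; from D→h D b we get {h}. So FIRST(D) = {d, h}.
FIRST(J): from J→D D a we get {d, h}; from J→λ we get {λ}. So FIRST(J) = {λ, d, h}.
FOLLOW(S) includes $ since S is the start symbol.
FOLLOW(J): in S→a J e, J is followed by e with FIRST {e}. Thus FOLLOW(J) = {e}.
For J → D D a: FIRST(D D a) = {d, h}, so it goes in M[J, t] for t ∈ {d, h}.
For J → λ: FIRST(λ) = {λ}, so it goes in M[J, t] for t ∈ {}; since λ ∈ FIRST, also for every t ∈ FOLLOW(J) = {e}.
None of these place a production in M[J, $].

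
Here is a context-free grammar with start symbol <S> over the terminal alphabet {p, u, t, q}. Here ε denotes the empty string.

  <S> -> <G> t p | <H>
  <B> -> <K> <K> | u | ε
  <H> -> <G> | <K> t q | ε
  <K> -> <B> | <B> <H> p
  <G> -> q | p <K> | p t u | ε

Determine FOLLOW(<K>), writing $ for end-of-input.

{$, p, q, t, u}

FIRST(<G>): from <G>->q we get {q}; from <G>->p <K> we get {p}; from <G>->p t u we get {p}; from <G>->ε we get {ε}. So FIRST(<G>) = {ε, p, q}.
FIRST(<S>): from <S>-><G> t p we get {p, q, t}; from <S>-><H> we get {ε, p, q, t, u}. So FIRST(<S>) = {ε, p, q, t, u}.
FIRST(<B>): from <B>-><K> <K> we get {ε, p, q, t, u}; from <B>->u we get {u}; from <B>->ε we get {ε}. So FIRST(<B>) = {ε, p, q, t, u}.
FIRST(<H>): from <H>-><G> we get {ε, p, q}; from <H>-><K> t q we get {p, q, t, u}; from <H>->ε we get {ε}. So FIRST(<H>) = {ε, p, q, t, u}.
FIRST(<K>): from <K>-><B> we get {ε, p, q, t, u}; from <K>-><B> <H> p we get {p, q, t, u}. So FIRST(<K>) = {ε, p, q, t, u}.
FOLLOW(<S>) includes $ since <S> is the start symbol.
FOLLOW(<S>): <S> appears on no right-hand side. Thus FOLLOW(<S>) = {$}.
FOLLOW(<H>): in <S>-><H>, the suffix after <H> is empty, so FOLLOW(<H>) ⊇ FOLLOW(<S>) = {$}; in <K>-><B> <H> p, <H> is followed by p with FIRST {p}. Thus FOLLOW(<H>) = {$, p}.
FOLLOW(<G>): in <S>-><G> t p, <G> is followed by t p with FIRST {t}; in <H>-><G>, the suffix after <G> is empty, so FOLLOW(<G>) ⊇ FOLLOW(<H>) = {$, p}. Thus FOLLOW(<G>) = {$, p, t}.
FOLLOW(<B>): in <K>-><B>, the suffix after <B> is empty, so FOLLOW(<B>) ⊇ FOLLOW(<K>) = {$, p, q, t, u}; in <K>-><B> <H> p, <B> is followed by <H> p with FIRST {p, q, t, u}. Thus FOLLOW(<B>) = {$, p, q, t, u}.
FOLLOW(<K>): in <B>-><K> <K> (occurrence 1), <K> is followed by <K> with FIRST {ε, p, q, t, u}; in <B>-><K> <K> (occurrence 1), the suffix after <K> is nullable, so FOLLOW(<K>) ⊇ FOLLOW(<B>) = {$, p, q, t, u}; in <B>-><K> <K> (occurrence 2), the suffix after <K> is empty, so FOLLOW(<K>) ⊇ FOLLOW(<B>) = {$, p, q, t, u}; in <H>-><K> t q, <K> is followed by t q with FIRST {t}; in <G>->p <K>, the suffix after <K> is empty, so FOLLOW(<K>) ⊇ FOLLOW(<G>) = {$, p, t}. Thus FOLLOW(<K>) = {$, p, q, t, u}.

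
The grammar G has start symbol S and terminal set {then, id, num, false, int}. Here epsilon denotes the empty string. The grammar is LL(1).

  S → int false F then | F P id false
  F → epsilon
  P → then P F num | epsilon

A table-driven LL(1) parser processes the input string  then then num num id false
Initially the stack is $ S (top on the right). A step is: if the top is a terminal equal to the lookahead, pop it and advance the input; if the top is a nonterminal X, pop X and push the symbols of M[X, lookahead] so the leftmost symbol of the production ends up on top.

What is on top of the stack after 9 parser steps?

F

step 1: stack=$ S  input=then then num num id false $  — expand S → F P id false
step 2: stack=$ false id P F  input=then then num num id false $  — expand F → epsilon
step 3: stack=$ false id P  input=then then num num id false $  — expand P → then P F num
step 4: stack=$ false id num F P then  input=then then num num id false $  — match then
step 5: stack=$ false id num F P  input=then num num id false $  — expand P → then P F num
step 6: stack=$ false id num F num F P then  input=then num num id false $  — match then
step 7: stack=$ false id num F num F P  input=num num id false $  — expand P → epsilon
step 8: stack=$ false id num F num F  input=num num id false $  — expand F → epsilon
step 9: stack=$ false id num F num  input=num num id false $  — match num
Stack after step 9: $ false id num F (top = F).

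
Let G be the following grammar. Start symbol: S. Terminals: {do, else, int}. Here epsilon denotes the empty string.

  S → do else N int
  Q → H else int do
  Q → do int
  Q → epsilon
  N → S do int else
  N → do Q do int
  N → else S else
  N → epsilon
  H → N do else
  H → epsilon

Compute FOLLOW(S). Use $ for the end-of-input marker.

FIRST(S) = {do}
FIRST(N) = {epsilon, do, else}  (via S do int else)
FIRST(H) = {epsilon, do, else}  (via N do else)
FIRST(Q) = {epsilon, do, else}  (via H else int do)
FOLLOW(S) includes $ since S is the start symbol.
FOLLOW(S): in N→S do int else, S is followed by do int else with FIRST {do}; in N→else S else, S is followed by else with FIRST {else}. Thus FOLLOW(S) = {$, do, else}.
FOLLOW(Q): in N→do Q do int, Q is followed by do int with FIRST {do}. Thus FOLLOW(Q) = {do}.
FOLLOW(N): in S→do else N int, N is followed by int with FIRST {int}; in H→N do else, N is followed by do else with FIRST {do}. Thus FOLLOW(N) = {do, int}.
FOLLOW(H): in Q→H else int do, H is followed by else int do with FIRST {else}. Thus FOLLOW(H) = {else}.

{$, do, else}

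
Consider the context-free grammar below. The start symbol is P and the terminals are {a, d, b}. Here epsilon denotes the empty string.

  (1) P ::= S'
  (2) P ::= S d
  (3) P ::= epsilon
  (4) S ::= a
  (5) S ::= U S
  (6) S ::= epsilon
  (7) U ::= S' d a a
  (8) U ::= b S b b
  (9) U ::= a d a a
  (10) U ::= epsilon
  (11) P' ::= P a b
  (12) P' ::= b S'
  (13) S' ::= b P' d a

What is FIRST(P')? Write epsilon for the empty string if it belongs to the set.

{a, b, d}

FIRST(S') = {b}
FIRST(U) = {epsilon, a, b}  (via S' d a a)
FIRST(S) = {epsilon, a, b}  (via U S)
FIRST(P) = {epsilon, a, b, d}  (via S', S d)
FIRST(P') = {a, b, d}  (via P a b)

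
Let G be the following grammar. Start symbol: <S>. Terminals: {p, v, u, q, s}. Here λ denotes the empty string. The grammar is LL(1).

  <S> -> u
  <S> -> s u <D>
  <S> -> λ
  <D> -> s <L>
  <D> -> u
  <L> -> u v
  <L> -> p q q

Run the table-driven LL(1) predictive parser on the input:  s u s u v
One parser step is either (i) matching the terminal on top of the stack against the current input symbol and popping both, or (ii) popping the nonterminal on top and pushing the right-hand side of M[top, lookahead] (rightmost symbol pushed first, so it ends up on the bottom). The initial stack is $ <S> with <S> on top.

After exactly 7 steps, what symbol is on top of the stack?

v

step 1: stack=$ <S>  input=s u s u v $  — expand <S> -> s u <D>
step 2: stack=$ <D> u s  input=s u s u v $  — match s
step 3: stack=$ <D> u  input=u s u v $  — match u
step 4: stack=$ <D>  input=s u v $  — expand <D> -> s <L>
step 5: stack=$ <L> s  input=s u v $  — match s
step 6: stack=$ <L>  input=u v $  — expand <L> -> u v
step 7: stack=$ v u  input=u v $  — match u
Stack after step 7: $ v (top = v).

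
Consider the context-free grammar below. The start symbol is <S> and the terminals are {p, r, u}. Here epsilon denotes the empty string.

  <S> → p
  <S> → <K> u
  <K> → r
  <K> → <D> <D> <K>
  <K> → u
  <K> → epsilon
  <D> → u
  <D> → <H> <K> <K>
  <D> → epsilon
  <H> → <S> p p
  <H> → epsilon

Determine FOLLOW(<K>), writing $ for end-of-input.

FIRST(<S>): from <S>→p we get {p}; from <S>→<K> u we get {p, r, u}. So FIRST(<S>) = {p, r, u}.
FIRST(<H>): from <H>→<S> p p we get {p, r, u}; from <H>→epsilon we get {epsilon}. So FIRST(<H>) = {epsilon, p, r, u}.
FIRST(<K>): from <K>→r we get {r}; from <K>→<D> <D> <K> we get {epsilon, p, r, u}; from <K>→u we get {u}; from <K>→epsilon we get {epsilon}. So FIRST(<K>) = {epsilon, p, r, u}.
FIRST(<D>): from <D>→u we get {u}; from <D>→<H> <K> <K> we get {epsilon, p, r, u}; from <D>→epsilon we get {epsilon}. So FIRST(<D>) = {epsilon, p, r, u}.
FOLLOW(<S>) includes $ since <S> is the start symbol.
FOLLOW(<S>): in <H>→<S> p p, <S> is followed by p p with FIRST {p}. Thus FOLLOW(<S>) = {$, p}.
FOLLOW(<K>): in <S>→<K> u, <K> is followed by u with FIRST {u}; in <K>→<D> <D> <K>, the suffix after <K> is empty (adds nothing new); in <D>→<H> <K> <K> (occurrence 1), <K> is followed by <K> with FIRST {epsilon, p, r, u}; in <D>→<H> <K> <K> (occurrence 1), the suffix after <K> is nullable, so FOLLOW(<K>) ⊇ FOLLOW(<D>) = {p, r, u}; in <D>→<H> <K> <K> (occurrence 2), the suffix after <K> is empty, so FOLLOW(<K>) ⊇ FOLLOW(<D>) = {p, r, u}. Thus FOLLOW(<K>) = {p, r, u}.
FOLLOW(<D>): in <K>→<D> <D> <K> (occurrence 1), <D> is followed by <D> <K> with FIRST {epsilon, p, r, u}; in <K>→<D> <D> <K> (occurrence 1), the suffix after <D> is nullable, so FOLLOW(<D>) ⊇ FOLLOW(<K>) = {p, r, u}; in <K>→<D> <D> <K> (occurrence 2), <D> is followed by <K> with FIRST {epsilon, p, r, u}; in <K>→<D> <D> <K> (occurrence 2), the suffix after <D> is nullable, so FOLLOW(<D>) ⊇ FOLLOW(<K>) = {p, r, u}. Thus FOLLOW(<D>) = {p, r, u}.
FOLLOW(<H>): in <D>→<H> <K> <K>, <H> is followed by <K> <K> with FIRST {epsilon, p, r, u}; in <D>→<H> <K> <K>, the suffix after <H> is nullable, so FOLLOW(<H>) ⊇ FOLLOW(<D>) = {p, r, u}. Thus FOLLOW(<H>) = {p, r, u}.

{p, r, u}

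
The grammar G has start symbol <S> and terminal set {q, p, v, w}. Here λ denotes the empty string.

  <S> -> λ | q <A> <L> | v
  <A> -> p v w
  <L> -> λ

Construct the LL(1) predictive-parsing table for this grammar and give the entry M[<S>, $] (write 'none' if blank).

FIRST(<S>) = {λ, q, v}
FIRST(<A>) = {p}
FIRST(<L>) = {λ}
FOLLOW(<S>) includes $ since <S> is the start symbol.
FOLLOW(<S>): <S> appears on no right-hand side. Thus FOLLOW(<S>) = {$}.
For <S> -> λ: FIRST(λ) = {λ}, so it goes in M[<S>, t] for t ∈ {}; since λ ∈ FIRST, also for every t ∈ FOLLOW(<S>) = {$}.
For <S> -> q <A> <L>: FIRST(q <A> <L>) = {q}, so it goes in M[<S>, t] for t ∈ {q}.
For <S> -> v: FIRST(v) = {v}, so it goes in M[<S>, t] for t ∈ {v}.

<S> -> λ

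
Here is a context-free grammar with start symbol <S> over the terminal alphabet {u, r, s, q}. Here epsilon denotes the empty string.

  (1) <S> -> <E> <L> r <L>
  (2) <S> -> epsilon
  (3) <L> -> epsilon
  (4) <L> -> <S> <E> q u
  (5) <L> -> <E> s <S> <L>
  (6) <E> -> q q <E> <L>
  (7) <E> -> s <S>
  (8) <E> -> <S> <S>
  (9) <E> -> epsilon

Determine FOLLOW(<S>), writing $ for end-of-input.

{$, q, r, s}

FIRST(<S>): from <S>-><E> <L> r <L> we get {q, r, s}; from <S>->epsilon we get {epsilon}. So FIRST(<S>) = {epsilon, q, r, s}.
FIRST(<E>): from <E>->q q <E> <L> we get {q}; from <E>->s <S> we get {s}; from <E>-><S> <S> we get {epsilon, q, r, s}; from <E>->epsilon we get {epsilon}. So FIRST(<E>) = {epsilon, q, r, s}.
FIRST(<L>): from <L>->epsilon we get {epsilon}; from <L>-><S> <E> q u we get {q, r, s}; from <L>-><E> s <S> <L> we get {q, r, s}. So FIRST(<L>) = {epsilon, q, r, s}.
FOLLOW(<S>) includes $ since <S> is the start symbol.
FOLLOW(<E>): in <S>-><E> <L> r <L>, <E> is followed by <L> r <L> with FIRST {q, r, s}; in <L>-><S> <E> q u, <E> is followed by q u with FIRST {q}; in <L>-><E> s <S> <L>, <E> is followed by s <S> <L> with FIRST {s}; in <E>->q q <E> <L>, <E> is followed by <L> with FIRST {epsilon, q, r, s}; in <E>->q q <E> <L>, the suffix after <E> is nullable (adds nothing new). Thus FOLLOW(<E>) = {q, r, s}.
FOLLOW(<S>): in <L>-><S> <E> q u, <S> is followed by <E> q u with FIRST {q, r, s}; in <L>-><E> s <S> <L>, <S> is followed by <L> with FIRST {epsilon, q, r, s}; in <L>-><E> s <S> <L>, the suffix after <S> is nullable, so FOLLOW(<S>) ⊇ FOLLOW(<L>) = {$, q, r, s}; in <E>->s <S>, the suffix after <S> is empty, so FOLLOW(<S>) ⊇ FOLLOW(<E>) = {q, r, s}; in <E>-><S> <S> (occurrence 1), <S> is followed by <S> with FIRST {epsilon, q, r, s}; in <E>-><S> <S> (occurrence 1), the suffix after <S> is nullable, so FOLLOW(<S>) ⊇ FOLLOW(<E>) = {q, r, s}; in <E>-><S> <S> (occurrence 2), the suffix after <S> is empty, so FOLLOW(<S>) ⊇ FOLLOW(<E>) = {q, r, s}. Thus FOLLOW(<S>) = {$, q, r, s}.
FOLLOW(<L>): in <S>-><E> <L> r <L> (occurrence 1), <L> is followed by r <L> with FIRST {r}; in <S>-><E> <L> r <L> (occurrence 2), the suffix after <L> is empty, so FOLLOW(<L>) ⊇ FOLLOW(<S>) = {$, q, r, s}; in <L>-><E> s <S> <L>, the suffix after <L> is empty (adds nothing new); in <E>->q q <E> <L>, the suffix after <L> is empty, so FOLLOW(<L>) ⊇ FOLLOW(<E>) = {q, r, s}. Thus FOLLOW(<L>) = {$, q, r, s}.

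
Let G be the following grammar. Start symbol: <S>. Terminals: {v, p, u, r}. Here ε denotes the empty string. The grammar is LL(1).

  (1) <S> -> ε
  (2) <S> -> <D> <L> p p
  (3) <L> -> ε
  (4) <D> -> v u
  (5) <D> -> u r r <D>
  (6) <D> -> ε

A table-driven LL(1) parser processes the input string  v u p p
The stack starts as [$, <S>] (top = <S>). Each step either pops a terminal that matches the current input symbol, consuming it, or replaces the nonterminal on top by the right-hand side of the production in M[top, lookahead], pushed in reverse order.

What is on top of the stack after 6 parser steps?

p

     Stack          Input      Action
  1  $ <S>          v u p p $  expand <S> -> <D> <L> p p
  2  $ p p <L> <D>  v u p p $  expand <D> -> v u
  3  $ p p <L> u v  v u p p $  match v
  4  $ p p <L> u    u p p $    match u
  5  $ p p <L>      p p $      expand <L> -> ε
  6  $ p p          p p $      match p
Stack after step 6: $ p (top = p).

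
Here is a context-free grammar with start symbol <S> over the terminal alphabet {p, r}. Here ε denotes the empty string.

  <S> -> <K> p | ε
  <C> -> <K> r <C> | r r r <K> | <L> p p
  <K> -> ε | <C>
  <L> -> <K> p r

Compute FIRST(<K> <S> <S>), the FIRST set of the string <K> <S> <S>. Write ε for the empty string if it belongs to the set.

FIRST(<S>): from <S>-><K> p we get {p, r}; from <S>->ε we get {ε}. So FIRST(<S>) = {ε, p, r}.
FIRST(<C>): from <C>-><K> r <C> we get {p, r}; from <C>->r r r <K> we get {r}; from <C>-><L> p p we get {p, r}. So FIRST(<C>) = {p, r}.
FIRST(<K>): from <K>->ε we get {ε}; from <K>-><C> we get {p, r}. So FIRST(<K>) = {ε, p, r}.
FIRST(<L>): from <L>-><K> p r we get {p, r}. So FIRST(<L>) = {p, r}.
FIRST(<K> <S> <S>): take FIRST of each symbol in turn, carrying on past any symbol whose FIRST contains ε; result {ε, p, r}.

{ε, p, r}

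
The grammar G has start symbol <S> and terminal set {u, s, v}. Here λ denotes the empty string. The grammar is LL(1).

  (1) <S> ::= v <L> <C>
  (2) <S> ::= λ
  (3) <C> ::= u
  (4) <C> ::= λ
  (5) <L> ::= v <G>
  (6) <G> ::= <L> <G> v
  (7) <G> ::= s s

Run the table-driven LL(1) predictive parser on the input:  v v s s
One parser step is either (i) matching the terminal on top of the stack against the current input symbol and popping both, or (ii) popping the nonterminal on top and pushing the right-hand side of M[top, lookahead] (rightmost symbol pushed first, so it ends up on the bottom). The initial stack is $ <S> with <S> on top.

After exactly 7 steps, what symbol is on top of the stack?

     Stack        Input      Action
  1  $ <S>        v v s s $  expand <S> ::= v <L> <C>
  2  $ <C> <L> v  v v s s $  match v
  3  $ <C> <L>    v s s $    expand <L> ::= v <G>
  4  $ <C> <G> v  v s s $    match v
  5  $ <C> <G>    s s $      expand <G> ::= s s
  6  $ <C> s s    s s $      match s
  7  $ <C> s      s $        match s
Stack after step 7: $ <C> (top = <C>).

<C>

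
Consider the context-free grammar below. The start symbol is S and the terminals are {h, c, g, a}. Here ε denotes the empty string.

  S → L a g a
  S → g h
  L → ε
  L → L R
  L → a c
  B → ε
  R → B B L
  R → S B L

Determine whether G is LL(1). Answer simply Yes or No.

No

FIRST(S) = {a, g}
FIRST(L) = {ε, a, g}
FIRST(B) = {ε}
FIRST(R) = {ε, a, g}
FOLLOW(S) = {$, a, g}
FOLLOW(L) = {a, g}
FOLLOW(B) = {a, g}
FOLLOW(R) = {a, g}
Cell M[L, a] receives both L → ε and L → L R and L → a c — the grammar is not LL(1).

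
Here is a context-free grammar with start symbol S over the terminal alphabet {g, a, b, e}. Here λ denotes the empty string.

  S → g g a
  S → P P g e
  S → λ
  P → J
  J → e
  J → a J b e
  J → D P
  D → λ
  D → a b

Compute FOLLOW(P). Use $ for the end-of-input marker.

{a, b, e, g}

FIRST(D): from D→λ we get {λ}; from D→a b we get {a}. So FIRST(D) = {λ, a}.
FIRST(S): from S→g g a we get {g}; from S→P P g e we get {a, e}; from S→λ we get {λ}. So FIRST(S) = {λ, a, e, g}.
FIRST(P): from P→J we get {a, e}. So FIRST(P) = {a, e}.
FIRST(J): from J→e we get {e}; from J→a J b e we get {a}; from J→D P we get {a, e}. So FIRST(J) = {a, e}.
FOLLOW(S) includes $ since S is the start symbol.
FOLLOW(S): S appears on no right-hand side. Thus FOLLOW(S) = {$}.
FOLLOW(D): in J→D P, D is followed by P with FIRST {a, e}. Thus FOLLOW(D) = {a, e}.
FOLLOW(P): in S→P P g e (occurrence 1), P is followed by P g e with FIRST {a, e}; in S→P P g e (occurrence 2), P is followed by g e with FIRST {g}; in J→D P, the suffix after P is empty, so FOLLOW(P) ⊇ FOLLOW(J) = {a, b, e, g}. Thus FOLLOW(P) = {a, b, e, g}.
FOLLOW(J): in P→J, the suffix after J is empty, so FOLLOW(J) ⊇ FOLLOW(P) = {a, b, e, g}; in J→a J b e, J is followed by b e with FIRST {b}. Thus FOLLOW(J) = {a, b, e, g}.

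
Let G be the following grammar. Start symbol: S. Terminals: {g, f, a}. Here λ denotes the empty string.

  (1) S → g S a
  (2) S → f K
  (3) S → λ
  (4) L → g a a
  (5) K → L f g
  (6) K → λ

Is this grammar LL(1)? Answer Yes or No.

Yes

FIRST(S) = {λ, f, g}
FIRST(L) = {g}
FIRST(K) = {λ, g}
FOLLOW(S) = {$, a}
FOLLOW(L) = {f}
FOLLOW(K) = {$, a}
Each cell of M receives at most one production.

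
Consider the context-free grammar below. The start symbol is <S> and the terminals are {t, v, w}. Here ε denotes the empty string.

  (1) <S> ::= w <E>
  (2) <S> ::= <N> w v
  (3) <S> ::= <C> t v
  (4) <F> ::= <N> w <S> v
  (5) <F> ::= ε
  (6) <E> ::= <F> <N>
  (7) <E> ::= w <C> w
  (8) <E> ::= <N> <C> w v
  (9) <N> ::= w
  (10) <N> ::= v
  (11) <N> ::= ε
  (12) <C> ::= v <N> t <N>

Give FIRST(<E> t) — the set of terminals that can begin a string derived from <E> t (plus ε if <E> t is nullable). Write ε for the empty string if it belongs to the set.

{t, v, w}

FIRST(<N>): from <N>::=w we get {w}; from <N>::=v we get {v}; from <N>::=ε we get {ε}. So FIRST(<N>) = {ε, v, w}.
FIRST(<C>): from <C>::=v <N> t <N> we get {v}. So FIRST(<C>) = {v}.
FIRST(<S>): from <S>::=w <E> we get {w}; from <S>::=<N> w v we get {v, w}; from <S>::=<C> t v we get {v}. So FIRST(<S>) = {v, w}.
FIRST(<F>): from <F>::=<N> w <S> v we get {v, w}; from <F>::=ε we get {ε}. So FIRST(<F>) = {ε, v, w}.
FIRST(<E>): from <E>::=<F> <N> we get {ε, v, w}; from <E>::=w <C> w we get {w}; from <E>::=<N> <C> w v we get {v, w}. So FIRST(<E>) = {ε, v, w}.
FIRST(<E> t): take FIRST of each symbol in turn, carrying on past any symbol whose FIRST contains ε; result {t, v, w}.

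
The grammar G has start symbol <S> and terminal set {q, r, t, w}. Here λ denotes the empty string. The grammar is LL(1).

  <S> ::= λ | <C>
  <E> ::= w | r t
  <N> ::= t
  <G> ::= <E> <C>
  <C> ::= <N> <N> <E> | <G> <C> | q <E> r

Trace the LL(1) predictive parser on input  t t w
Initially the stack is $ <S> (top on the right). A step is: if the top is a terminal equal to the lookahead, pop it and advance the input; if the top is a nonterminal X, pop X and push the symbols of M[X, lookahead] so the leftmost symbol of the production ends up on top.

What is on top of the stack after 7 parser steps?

w

     Stack          Input    Action
  1  $ <S>          t t w $  expand <S> ::= <C>
  2  $ <C>          t t w $  expand <C> ::= <N> <N> <E>
  3  $ <E> <N> <N>  t t w $  expand <N> ::= t
  4  $ <E> <N> t    t t w $  match t
  5  $ <E> <N>      t w $    expand <N> ::= t
  6  $ <E> t        t w $    match t
  7  $ <E>          w $      expand <E> ::= w
Stack after step 7: $ w (top = w).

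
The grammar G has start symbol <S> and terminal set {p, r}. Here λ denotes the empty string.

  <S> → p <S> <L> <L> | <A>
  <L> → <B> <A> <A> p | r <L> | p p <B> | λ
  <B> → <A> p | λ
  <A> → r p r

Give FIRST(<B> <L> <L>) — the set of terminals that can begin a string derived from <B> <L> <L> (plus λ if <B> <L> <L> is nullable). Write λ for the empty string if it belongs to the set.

FIRST(<A>) = {r}
FIRST(<S>) = {p, r}  (via <A>)
FIRST(<B>) = {λ, r}  (via <A> p)
FIRST(<L>) = {λ, p, r}  (via <B> <A> <A> p)
FIRST(<B> <L> <L>): take FIRST of each symbol in turn, carrying on past any symbol whose FIRST contains λ; result {λ, p, r}.

{λ, p, r}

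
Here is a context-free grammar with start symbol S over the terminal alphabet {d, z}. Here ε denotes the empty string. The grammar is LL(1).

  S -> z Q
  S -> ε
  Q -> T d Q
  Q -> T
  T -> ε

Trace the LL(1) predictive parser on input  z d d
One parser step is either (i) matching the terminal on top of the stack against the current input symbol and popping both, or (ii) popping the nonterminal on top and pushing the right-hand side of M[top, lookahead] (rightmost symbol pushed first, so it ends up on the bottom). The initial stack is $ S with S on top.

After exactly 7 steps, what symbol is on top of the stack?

d

step 1: stack=$ S  input=z d d $  — expand S -> z Q
step 2: stack=$ Q z  input=z d d $  — match z
step 3: stack=$ Q  input=d d $  — expand Q -> T d Q
step 4: stack=$ Q d T  input=d d $  — expand T -> ε
step 5: stack=$ Q d  input=d d $  — match d
step 6: stack=$ Q  input=d $  — expand Q -> T d Q
step 7: stack=$ Q d T  input=d $  — expand T -> ε
Stack after step 7: $ Q d (top = d).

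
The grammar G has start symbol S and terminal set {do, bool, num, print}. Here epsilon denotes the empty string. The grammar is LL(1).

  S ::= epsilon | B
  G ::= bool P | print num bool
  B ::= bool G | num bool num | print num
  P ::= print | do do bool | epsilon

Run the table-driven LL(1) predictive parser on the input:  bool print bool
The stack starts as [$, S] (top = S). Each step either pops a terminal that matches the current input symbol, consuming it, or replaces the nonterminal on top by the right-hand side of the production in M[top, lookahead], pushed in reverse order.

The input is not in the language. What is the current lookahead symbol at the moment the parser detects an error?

bool

     Stack             Input              Action
  1  $ S               bool print bool $  expand S ::= B
  2  $ B               bool print bool $  expand B ::= bool G
  3  $ G bool          bool print bool $  match bool
  4  $ G               print bool $       expand G ::= print num bool
  5  $ bool num print  print bool $       match print
  6  $ bool num        bool $             error: top is terminal num but lookahead is bool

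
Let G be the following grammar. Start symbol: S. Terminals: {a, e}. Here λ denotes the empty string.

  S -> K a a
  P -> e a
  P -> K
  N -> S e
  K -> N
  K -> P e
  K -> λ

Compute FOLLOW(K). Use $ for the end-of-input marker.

{a, e}

FIRST(S): from S->K a a we get {a, e}. So FIRST(S) = {a, e}.
FIRST(N): from N->S e we get {a, e}. So FIRST(N) = {a, e}.
FIRST(P): from P->e a we get {e}; from P->K we get {λ, a, e}. So FIRST(P) = {λ, a, e}.
FIRST(K): from K->N we get {a, e}; from K->P e we get {a, e}; from K->λ we get {λ}. So FIRST(K) = {λ, a, e}.
FOLLOW(S) includes $ since S is the start symbol.
FOLLOW(S): in N->S e, S is followed by e with FIRST {e}. Thus FOLLOW(S) = {$, e}.
FOLLOW(P): in K->P e, P is followed by e with FIRST {e}. Thus FOLLOW(P) = {e}.
FOLLOW(K): in S->K a a, K is followed by a a with FIRST {a}; in P->K, the suffix after K is empty, so FOLLOW(K) ⊇ FOLLOW(P) = {e}. Thus FOLLOW(K) = {a, e}.
FOLLOW(N): in K->N, the suffix after N is empty, so FOLLOW(N) ⊇ FOLLOW(K) = {a, e}. Thus FOLLOW(N) = {a, e}.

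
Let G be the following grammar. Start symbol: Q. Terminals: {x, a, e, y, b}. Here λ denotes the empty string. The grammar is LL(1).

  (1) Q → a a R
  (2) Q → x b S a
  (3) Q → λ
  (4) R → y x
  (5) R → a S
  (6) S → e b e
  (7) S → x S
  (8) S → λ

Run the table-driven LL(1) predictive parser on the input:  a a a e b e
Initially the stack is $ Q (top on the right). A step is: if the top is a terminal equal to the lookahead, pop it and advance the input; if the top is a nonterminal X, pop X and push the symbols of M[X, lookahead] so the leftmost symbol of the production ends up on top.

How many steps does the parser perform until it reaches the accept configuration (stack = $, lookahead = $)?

step 1: stack=$ Q  input=a a a e b e $  — expand Q → a a R
step 2: stack=$ R a a  input=a a a e b e $  — match a
step 3: stack=$ R a  input=a a e b e $  — match a
step 4: stack=$ R  input=a e b e $  — expand R → a S
step 5: stack=$ S a  input=a e b e $  — match a
step 6: stack=$ S  input=e b e $  — expand S → e b e
step 7: stack=$ e b e  input=e b e $  — match e
step 8: stack=$ e b  input=b e $  — match b
step 9: stack=$ e  input=e $  — match e
Accept reached after 9 steps.

9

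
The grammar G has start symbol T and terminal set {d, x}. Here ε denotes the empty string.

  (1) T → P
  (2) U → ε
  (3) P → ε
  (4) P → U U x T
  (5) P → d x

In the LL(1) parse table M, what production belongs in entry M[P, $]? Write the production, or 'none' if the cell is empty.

P → ε

FIRST(U) = {ε}
FIRST(P) = {ε, d, x}  (via U U x T)
FIRST(T) = {ε, d, x}  (via P)
FOLLOW(T) includes $ since T is the start symbol.
FOLLOW(T): in P→U U x T, the suffix after T is empty, so FOLLOW(T) ⊇ FOLLOW(P) = {$}. Thus FOLLOW(T) = {$}.
FOLLOW(P): in T→P, the suffix after P is empty, so FOLLOW(P) ⊇ FOLLOW(T) = {$}. Thus FOLLOW(P) = {$}.
For P → ε: FIRST(ε) = {ε}, so it goes in M[P, t] for t ∈ {}; since ε ∈ FIRST, also for every t ∈ FOLLOW(P) = {$}.
For P → U U x T: FIRST(U U x T) = {x}, so it goes in M[P, t] for t ∈ {x}.
For P → d x: FIRST(d x) = {d}, so it goes in M[P, t] for t ∈ {d}.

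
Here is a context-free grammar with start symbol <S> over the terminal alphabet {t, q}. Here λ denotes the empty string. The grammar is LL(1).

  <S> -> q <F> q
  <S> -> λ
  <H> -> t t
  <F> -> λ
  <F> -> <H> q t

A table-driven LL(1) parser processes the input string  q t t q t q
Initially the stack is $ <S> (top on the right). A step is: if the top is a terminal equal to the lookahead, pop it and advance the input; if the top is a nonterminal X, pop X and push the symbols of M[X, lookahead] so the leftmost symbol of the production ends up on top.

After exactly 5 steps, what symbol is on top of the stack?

t

step 1: stack=$ <S>  input=q t t q t q $  — expand <S> -> q <F> q
step 2: stack=$ q <F> q  input=q t t q t q $  — match q
step 3: stack=$ q <F>  input=t t q t q $  — expand <F> -> <H> q t
step 4: stack=$ q t q <H>  input=t t q t q $  — expand <H> -> t t
step 5: stack=$ q t q t t  input=t t q t q $  — match t
Stack after step 5: $ q t q t (top = t).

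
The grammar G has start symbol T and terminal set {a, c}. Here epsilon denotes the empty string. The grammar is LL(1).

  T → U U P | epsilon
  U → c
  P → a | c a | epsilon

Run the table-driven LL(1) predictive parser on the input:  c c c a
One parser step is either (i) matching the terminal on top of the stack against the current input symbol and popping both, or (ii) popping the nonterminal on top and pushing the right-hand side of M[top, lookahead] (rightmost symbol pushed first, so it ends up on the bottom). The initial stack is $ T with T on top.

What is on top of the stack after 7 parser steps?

step 1: stack=$ T  input=c c c a $  — expand T → U U P
step 2: stack=$ P U U  input=c c c a $  — expand U → c
step 3: stack=$ P U c  input=c c c a $  — match c
step 4: stack=$ P U  input=c c a $  — expand U → c
step 5: stack=$ P c  input=c c a $  — match c
step 6: stack=$ P  input=c a $  — expand P → c a
step 7: stack=$ a c  input=c a $  — match c
Stack after step 7: $ a (top = a).

a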